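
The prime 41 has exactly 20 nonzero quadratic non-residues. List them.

3, 6, 7, 11, 12, 13, 14, 15, 17, 19, 22, 24, 26, 27, 28, 29, 30, 34, 35, 38

Square k = 1,…,20 (k and 41−k give the same square):
1²=1, 2²=4, 3²=9, 4²=16, 5²=25, 6²=36, 7²≡8, 8²≡23, 9²≡40, 10²≡18, 11²≡39, 12²≡21, 13²≡5, 14²≡32, 15²≡20, 16²≡10, 17²≡2, 18²≡37, 19²≡33, 20²≡31 (mod 41).
The residues are {1, 2, 4, 5, 8, 9, 10, 16, 18, 20, 21, 23, 25, 31, 32, 33, 36, 37, 39, 40}; the non-residues are the remaining 20 nonzero classes.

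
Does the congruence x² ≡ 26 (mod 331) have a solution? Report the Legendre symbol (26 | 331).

1

Euler's criterion: (26/331) ≡ 26^165 (mod 331).
26^2 ≡ 14 (mod 331)
26^4 ≡ 196 (mod 331)
26^8 ≡ 20 (mod 331)
26^16 ≡ 69 (mod 331)
26^32 ≡ 127 (mod 331)
26^64 ≡ 241 (mod 331)
26^128 ≡ 156 (mod 331)
26^165 = 26^(128+32+4+1) ≡ 1 (mod 331).
Result is 1, so (26/331) = 1.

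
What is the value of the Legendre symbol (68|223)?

1

Pull out 2^2: since 223 ≡ 7 (mod 8), (2/223) = +1, so (2/223)^2 = +1.
Reciprocity: 17 ≡ 1 and 223 ≡ 3 (mod 4), so (17/223) = +(223/17).
Reduce top mod 17: now compute (2/17).
Pull out 2: since 17 ≡ 1 (mod 8), (2/17) = +1.
Reached (1/17) = 1. Collecting the sign flips along the way, the symbol is +1.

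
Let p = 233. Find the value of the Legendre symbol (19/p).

1

Reciprocity: 19 ≡ 3 and 233 ≡ 1 (mod 4), so (19/233) = +(233/19).
Reduce top mod 19: now compute (5/19).
Reciprocity: 5 ≡ 1 and 19 ≡ 3 (mod 4), so (5/19) = +(19/5).
Reduce top mod 5: now compute (4/5).
Pull out 2^2: since 5 ≡ 5 (mod 8), (2/5) = -1, so (2/5)^2 = +1.
Reached (1/5) = 1. Collecting the sign flips along the way, the symbol is +1.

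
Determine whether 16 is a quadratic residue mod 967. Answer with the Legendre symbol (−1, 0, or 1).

1

Euler's criterion: (16/967) ≡ 16^483 (mod 967).
16^2 ≡ 256 (mod 967)
16^4 ≡ 747 (mod 967)
16^8 ≡ 50 (mod 967)
16^16 ≡ 566 (mod 967)
16^32 ≡ 279 (mod 967)
16^64 ≡ 481 (mod 967)
16^128 ≡ 248 (mod 967)
16^256 ≡ 583 (mod 967)
16^483 = 16^(256+128+64+32+2+1) ≡ 1 (mod 967).
Result is 1, so (16/967) = 1.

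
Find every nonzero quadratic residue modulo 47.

Square k = 1,…,23 (k and 47−k give the same square):
1²=1, 2²=4, 3²=9, 4²=16, 5²=25, 6²=36, 7²≡2, 8²≡17, 9²≡34, 10²≡6, 11²≡27, 12²≡3, 13²≡28, 14²≡8, 15²≡37, 16²≡21, 17²≡7, 18²≡42, 19²≡32, 20²≡24, 21²≡18, 22²≡14, 23²≡12 (mod 47).
So the quadratic residues mod 47 are {1, 2, 3, 4, 6, 7, 8, 9, 12, 14, 16, 17, 18, 21, 24, 25, 27, 28, 32, 34, 36, 37, 42}.

1,2,3,4,6,7,8,9,12,14,16,17,18,21,24,25,27,28,32,34,36,37,42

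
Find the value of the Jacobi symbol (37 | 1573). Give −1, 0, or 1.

-1

Reciprocity: 37 ≡ 1 and 1573 ≡ 1 (mod 4), so (37/1573) = +(1573/37).
Reduce top mod 37: now compute (19/37).
Reciprocity: 19 ≡ 3 and 37 ≡ 1 (mod 4), so (19/37) = +(37/19).
Reduce top mod 19: now compute (18/19).
Pull out 2: since 19 ≡ 3 (mod 8), (2/19) = -1.
Reciprocity: 9 ≡ 1 and 19 ≡ 3 (mod 4), so (9/19) = +(19/9).
Reduce top mod 9: now compute (1/9).
Reached (1/9) = 1. Collecting the sign flips along the way, the symbol is -1.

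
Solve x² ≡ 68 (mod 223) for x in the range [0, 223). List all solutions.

108, 115

Since 223 ≡ 3 (mod 4), a square root of 68 is 68^((223+1)/4) = 68^56 mod 223.
Repeated squaring: 68^2≡164, 68^4≡136, 68^8≡210, 68^16≡169, 68^32≡17 (mod 223).
68^56 = 68^(32+16+8) ≡ 115 (mod 223).
Check: 115² = 13225 ≡ 68 (mod 223). The two roots are 108 and 115.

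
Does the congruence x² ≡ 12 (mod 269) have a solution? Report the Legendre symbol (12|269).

-1

Euler's criterion: (12/269) ≡ 12^134 (mod 269).
12^2 ≡ 144 (mod 269)
12^4 ≡ 23 (mod 269)
12^8 ≡ 260 (mod 269)
12^16 ≡ 81 (mod 269)
12^32 ≡ 105 (mod 269)
12^64 ≡ 265 (mod 269)
12^128 ≡ 16 (mod 269)
12^134 = 12^(128+4+2) ≡ 268 (mod 269).
Result is 268 ≡ −1, so (12/269) = −1.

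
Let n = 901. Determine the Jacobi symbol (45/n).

Reciprocity: 45 ≡ 1 and 901 ≡ 1 (mod 4), so (45/901) = +(901/45).
Reduce top mod 45: now compute (1/45).
Reached (1/45) = 1. Collecting the sign flips along the way, the symbol is +1.

1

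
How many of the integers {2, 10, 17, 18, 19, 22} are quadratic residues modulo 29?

(2/29) = -1 → non-residue.
(10/29) = -1 → non-residue.
(17/29) = -1 → non-residue.
(18/29) = -1 → non-residue.
(19/29) = -1 → non-residue.
(22/29) = +1 → QR.
Total quadratic residues among the 6: 1.

1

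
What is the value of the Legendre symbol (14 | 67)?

Euler's criterion: (14/67) ≡ 14^33 (mod 67).
14^2 ≡ 62 (mod 67)
14^4 ≡ 25 (mod 67)
14^8 ≡ 22 (mod 67)
14^16 ≡ 15 (mod 67)
14^32 ≡ 24 (mod 67)
14^33 = 14^(32+1) ≡ 1 (mod 67).
Result is 1, so (14/67) = 1.

1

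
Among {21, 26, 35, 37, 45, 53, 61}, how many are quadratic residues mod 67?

(21/67) = +1 → QR.
(26/67) = +1 → QR.
(35/67) = +1 → QR.
(37/67) = +1 → QR.
(45/67) = -1 → non-residue.
(53/67) = -1 → non-residue.
(61/67) = -1 → non-residue.
Total quadratic residues among the 7: 4.

4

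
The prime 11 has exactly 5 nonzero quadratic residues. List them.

Square k = 1,…,5 (k and 11−k give the same square):
1²=1, 2²=4, 3²=9, 4²≡5, 5²≡3 (mod 11).
So the quadratic residues mod 11 are {1, 3, 4, 5, 9}.

1,3,4,5,9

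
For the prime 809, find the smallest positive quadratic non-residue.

(2/809) = +1, so 2 is a residue.
(3/809) = −1, so 3 is the smallest positive non-residue mod 809.

3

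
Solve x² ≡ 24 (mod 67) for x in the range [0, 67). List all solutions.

Since 67 ≡ 3 (mod 4), a square root of 24 is 24^((67+1)/4) = 24^17 mod 67.
Repeated squaring: 24^2≡40, 24^4≡59, 24^8≡64, 24^16≡9 (mod 67).
24^17 = 24^(16+1) ≡ 15 (mod 67).
Check: 15² = 225 ≡ 24 (mod 67). The two roots are 15 and 52.

15, 52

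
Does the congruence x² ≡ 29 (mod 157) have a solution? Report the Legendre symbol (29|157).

-1

Euler's criterion: (29/157) ≡ 29^78 (mod 157).
29^2 ≡ 56 (mod 157)
29^4 ≡ 153 (mod 157)
29^8 ≡ 16 (mod 157)
29^16 ≡ 99 (mod 157)
29^32 ≡ 67 (mod 157)
29^64 ≡ 93 (mod 157)
29^78 = 29^(64+8+4+2) ≡ 156 (mod 157).
Result is 156 ≡ −1, so (29/157) = −1.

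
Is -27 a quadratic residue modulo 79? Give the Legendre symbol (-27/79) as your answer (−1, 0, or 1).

1

First reduce: -27 ≡ 52 (mod 79).
Pull out 2^2: since 79 ≡ 7 (mod 8), (2/79) = +1, so (2/79)^2 = +1.
Reciprocity: 13 ≡ 1 and 79 ≡ 3 (mod 4), so (13/79) = +(79/13).
Reduce top mod 13: now compute (1/13).
Reached (1/13) = 1. Collecting the sign flips along the way, the symbol is +1.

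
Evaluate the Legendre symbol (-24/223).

1

First reduce: -24 ≡ 199 (mod 223).
Reciprocity: 199 ≡ 3 and 223 ≡ 3 (mod 4), so (199/223) = −(223/199).
Reduce top mod 199: now compute (24/199).
Pull out 2^3: since 199 ≡ 7 (mod 8), (2/199) = +1, so (2/199)^3 = +1.
Reciprocity: 3 ≡ 3 and 199 ≡ 3 (mod 4), so (3/199) = −(199/3).
Reduce top mod 3: now compute (1/3).
Reached (1/3) = 1. Collecting the sign flips along the way, the symbol is +1.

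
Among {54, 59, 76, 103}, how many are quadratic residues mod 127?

(54/127) = -1 → non-residue.
(59/127) = -1 → non-residue.
(76/127) = +1 → QR.
(103/127) = +1 → QR.
Total quadratic residues among the 4: 2.

2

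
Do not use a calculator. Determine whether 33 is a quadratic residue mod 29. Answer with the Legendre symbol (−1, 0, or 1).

First reduce: 33 ≡ 4 (mod 29).
Pull out 2^2: since 29 ≡ 5 (mod 8), (2/29) = -1, so (2/29)^2 = +1.
Reached (1/29) = 1. Collecting the sign flips along the way, the symbol is +1.

1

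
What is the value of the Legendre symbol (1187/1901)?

-1

Reciprocity: 1187 ≡ 3 and 1901 ≡ 1 (mod 4), so (1187/1901) = +(1901/1187).
Reduce top mod 1187: now compute (714/1187).
Pull out 2: since 1187 ≡ 3 (mod 8), (2/1187) = -1.
Reciprocity: 357 ≡ 1 and 1187 ≡ 3 (mod 4), so (357/1187) = +(1187/357).
Reduce top mod 357: now compute (116/357).
Pull out 2^2: since 357 ≡ 5 (mod 8), (2/357) = -1, so (2/357)^2 = +1.
Reciprocity: 29 ≡ 1 and 357 ≡ 1 (mod 4), so (29/357) = +(357/29).
Reduce top mod 29: now compute (9/29).
Reciprocity: 9 ≡ 1 and 29 ≡ 1 (mod 4), so (9/29) = +(29/9).
Reduce top mod 9: now compute (2/9).
Pull out 2: since 9 ≡ 1 (mod 8), (2/9) = +1.
Reached (1/9) = 1. Collecting the sign flips along the way, the symbol is -1.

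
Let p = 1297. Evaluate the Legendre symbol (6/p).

1

Pull out 2: since 1297 ≡ 1 (mod 8), (2/1297) = +1.
Reciprocity: 3 ≡ 3 and 1297 ≡ 1 (mod 4), so (3/1297) = +(1297/3).
Reduce top mod 3: now compute (1/3).
Reached (1/3) = 1. Collecting the sign flips along the way, the symbol is +1.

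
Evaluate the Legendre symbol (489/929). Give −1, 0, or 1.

1

Reciprocity: 489 ≡ 1 and 929 ≡ 1 (mod 4), so (489/929) = +(929/489).
Reduce top mod 489: now compute (440/489).
Pull out 2^3: since 489 ≡ 1 (mod 8), (2/489) = +1, so (2/489)^3 = +1.
Reciprocity: 55 ≡ 3 and 489 ≡ 1 (mod 4), so (55/489) = +(489/55).
Reduce top mod 55: now compute (49/55).
Reciprocity: 49 ≡ 1 and 55 ≡ 3 (mod 4), so (49/55) = +(55/49).
Reduce top mod 49: now compute (6/49).
Pull out 2: since 49 ≡ 1 (mod 8), (2/49) = +1.
Reciprocity: 3 ≡ 3 and 49 ≡ 1 (mod 4), so (3/49) = +(49/3).
Reduce top mod 3: now compute (1/3).
Reached (1/3) = 1. Collecting the sign flips along the way, the symbol is +1.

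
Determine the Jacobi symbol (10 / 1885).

Pull out 2: since 1885 ≡ 5 (mod 8), (2/1885) = -1.
Reciprocity: 5 ≡ 1 and 1885 ≡ 1 (mod 4), so (5/1885) = +(1885/5).
Reduce top mod 5: now compute (0/5).
Top reduces to 0: gcd > 1, so the symbol is 0.

0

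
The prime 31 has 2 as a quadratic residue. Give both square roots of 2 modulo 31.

8, 23

Since 31 ≡ 3 (mod 4), a square root of 2 is 2^((31+1)/4) = 2^8 mod 31.
Repeated squaring: 2^2≡4, 2^4≡16, 2^8≡8 (mod 31).
2^8 = 2^(8) ≡ 8 (mod 31).
Check: 8² = 64 ≡ 2 (mod 31). The two roots are 8 and 23.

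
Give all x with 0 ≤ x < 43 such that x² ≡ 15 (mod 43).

Since 43 ≡ 3 (mod 4), a square root of 15 is 15^((43+1)/4) = 15^11 mod 43.
Repeated squaring: 15^2≡10, 15^4≡14, 15^8≡24 (mod 43).
15^11 = 15^(8+2+1) ≡ 31 (mod 43).
Check: 31² = 961 ≡ 15 (mod 43). The two roots are 12 and 31.

12, 31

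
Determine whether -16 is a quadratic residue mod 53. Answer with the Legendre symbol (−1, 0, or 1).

Euler's criterion: (-16/53) ≡ 37^26 (mod 53).
37^2 ≡ 44 (mod 53)
37^4 ≡ 28 (mod 53)
37^8 ≡ 42 (mod 53)
37^16 ≡ 15 (mod 53)
37^26 = 37^(16+8+2) ≡ 1 (mod 53).
Result is 1, so (-16/53) = 1.

1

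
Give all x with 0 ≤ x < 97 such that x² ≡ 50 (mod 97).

97 ≡ 1 (mod 4), so we find a root by search.
Trying successive values, 27² = 729 ≡ 50 (mod 97). The other root is 97 − 27 = 70.

27, 70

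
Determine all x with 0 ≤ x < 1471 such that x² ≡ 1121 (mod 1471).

Since 1471 ≡ 3 (mod 4), a square root of 1121 is 1121^((1471+1)/4) = 1121^368 mod 1471.
Repeated squaring: 1121^2≡407, 1121^4≡897, 1121^8≡1443, 1121^16≡784, 1121^32≡1249, 1121^64≡741, 1121^128≡398, 1121^256≡1007 (mod 1471).
1121^368 = 1121^(256+64+32+16) ≡ 575 (mod 1471).
Check: 575² = 330625 ≡ 1121 (mod 1471). The two roots are 575 and 896.

575, 896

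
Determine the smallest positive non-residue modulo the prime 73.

5

(2/73) = +1, so 2 is a residue.
(3/73) = +1, so 3 is a residue.
(4/73) = +1, so 4 is a residue.
(5/73) = −1, so 5 is the smallest positive non-residue mod 73.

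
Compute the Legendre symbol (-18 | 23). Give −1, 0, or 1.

First reduce: -18 ≡ 5 (mod 23).
Reciprocity: 5 ≡ 1 and 23 ≡ 3 (mod 4), so (5/23) = +(23/5).
Reduce top mod 5: now compute (3/5).
Reciprocity: 3 ≡ 3 and 5 ≡ 1 (mod 4), so (3/5) = +(5/3).
Reduce top mod 3: now compute (2/3).
Pull out 2: since 3 ≡ 3 (mod 8), (2/3) = -1.
Reached (1/3) = 1. Collecting the sign flips along the way, the symbol is -1.

-1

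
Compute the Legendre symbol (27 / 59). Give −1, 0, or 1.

Reciprocity: 27 ≡ 3 and 59 ≡ 3 (mod 4), so (27/59) = −(59/27).
Reduce top mod 27: now compute (5/27).
Reciprocity: 5 ≡ 1 and 27 ≡ 3 (mod 4), so (5/27) = +(27/5).
Reduce top mod 5: now compute (2/5).
Pull out 2: since 5 ≡ 5 (mod 8), (2/5) = -1.
Reached (1/5) = 1. Collecting the sign flips along the way, the symbol is +1.

1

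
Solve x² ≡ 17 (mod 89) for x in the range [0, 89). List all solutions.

27, 62

89 ≡ 1 (mod 4), so we find a root by search.
Trying successive values, 27² = 729 ≡ 17 (mod 89). The other root is 89 − 27 = 62.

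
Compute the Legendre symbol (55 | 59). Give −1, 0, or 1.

-1

Euler's criterion: (55/59) ≡ 55^29 (mod 59).
55^2 ≡ 16 (mod 59)
55^4 ≡ 20 (mod 59)
55^8 ≡ 46 (mod 59)
55^16 ≡ 51 (mod 59)
55^29 = 55^(16+8+4+1) ≡ 58 (mod 59).
Result is 58 ≡ −1, so (55/59) = −1.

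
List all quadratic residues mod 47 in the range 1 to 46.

1, 2, 3, 4, 6, 7, 8, 9, 12, 14, 16, 17, 18, 21, 24, 25, 27, 28, 32, 34, 36, 37, 42

Square k = 1,…,23 (k and 47−k give the same square):
1²=1, 2²=4, 3²=9, 4²=16, 5²=25, 6²=36, 7²≡2, 8²≡17, 9²≡34, 10²≡6, 11²≡27, 12²≡3, 13²≡28, 14²≡8, 15²≡37, 16²≡21, 17²≡7, 18²≡42, 19²≡32, 20²≡24, 21²≡18, 22²≡14, 23²≡12 (mod 47).
So the quadratic residues mod 47 are {1, 2, 3, 4, 6, 7, 8, 9, 12, 14, 16, 17, 18, 21, 24, 25, 27, 28, 32, 34, 36, 37, 42}.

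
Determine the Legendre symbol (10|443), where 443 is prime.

1

Euler's criterion: (10/443) ≡ 10^221 (mod 443).
10^2 ≡ 100 (mod 443)
10^4 ≡ 254 (mod 443)
10^8 ≡ 281 (mod 443)
10^16 ≡ 107 (mod 443)
10^32 ≡ 374 (mod 443)
10^64 ≡ 331 (mod 443)
10^128 ≡ 140 (mod 443)
10^221 = 10^(128+64+16+8+4+1) ≡ 1 (mod 443).
Result is 1, so (10/443) = 1.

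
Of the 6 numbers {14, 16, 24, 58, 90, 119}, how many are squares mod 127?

1

(14/127) = -1 → non-residue.
(16/127) = +1 → QR.
(24/127) = -1 → non-residue.
(58/127) = -1 → non-residue.
(90/127) = -1 → non-residue.
(119/127) = -1 → non-residue.
Total quadratic residues among the 6: 1.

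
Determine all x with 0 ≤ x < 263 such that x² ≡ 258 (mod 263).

Since 263 ≡ 3 (mod 4), a square root of 258 is 258^((263+1)/4) = 258^66 mod 263.
Repeated squaring: 258^2≡25, 258^4≡99, 258^8≡70, 258^16≡166, 258^32≡204, 258^64≡62 (mod 263).
258^66 = 258^(64+2) ≡ 235 (mod 263).
Check: 235² = 55225 ≡ 258 (mod 263). The two roots are 28 and 235.

28, 235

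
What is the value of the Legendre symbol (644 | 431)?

-1

Euler's criterion: (644/431) ≡ 213^215 (mod 431).
213^2 ≡ 114 (mod 431)
213^4 ≡ 66 (mod 431)
213^8 ≡ 46 (mod 431)
213^16 ≡ 392 (mod 431)
213^32 ≡ 228 (mod 431)
213^64 ≡ 264 (mod 431)
213^128 ≡ 305 (mod 431)
213^215 = 213^(128+64+16+4+2+1) ≡ 430 (mod 431).
Result is 430 ≡ −1, so (644/431) = −1.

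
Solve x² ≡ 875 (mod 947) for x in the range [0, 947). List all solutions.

Since 947 ≡ 3 (mod 4), a square root of 875 is 875^((947+1)/4) = 875^237 mod 947.
Repeated squaring: 875^2≡449, 875^4≡837, 875^8≡736, 875^16≡12, 875^32≡144, 875^64≡849, 875^128≡134 (mod 947).
875^237 = 875^(128+64+32+8+4+1) ≡ 394 (mod 947).
Check: 394² = 155236 ≡ 875 (mod 947). The two roots are 394 and 553.

394, 553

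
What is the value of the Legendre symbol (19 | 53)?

-1

Euler's criterion: (19/53) ≡ 19^26 (mod 53).
19^2 ≡ 43 (mod 53)
19^4 ≡ 47 (mod 53)
19^8 ≡ 36 (mod 53)
19^16 ≡ 24 (mod 53)
19^26 = 19^(16+8+2) ≡ 52 (mod 53).
Result is 52 ≡ −1, so (19/53) = −1.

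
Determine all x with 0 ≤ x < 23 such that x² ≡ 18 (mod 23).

Since 23 ≡ 3 (mod 4), a square root of 18 is 18^((23+1)/4) = 18^6 mod 23.
Repeated squaring: 18^2≡2, 18^4≡4 (mod 23).
18^6 = 18^(4+2) ≡ 8 (mod 23).
Check: 8² = 64 ≡ 18 (mod 23). The two roots are 8 and 15.

8, 15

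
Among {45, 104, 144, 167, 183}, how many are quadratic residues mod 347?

3

(45/347) = -1 → non-residue.
(104/347) = -1 → non-residue.
(144/347) = +1 → QR.
(167/347) = +1 → QR.
(183/347) = +1 → QR.
Total quadratic residues among the 5: 3.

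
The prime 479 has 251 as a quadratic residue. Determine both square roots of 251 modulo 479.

71, 408

Since 479 ≡ 3 (mod 4), a square root of 251 is 251^((479+1)/4) = 251^120 mod 479.
Repeated squaring: 251^2≡252, 251^4≡276, 251^8≡15, 251^16≡225, 251^32≡330, 251^64≡167 (mod 479).
251^120 = 251^(64+32+16+8) ≡ 71 (mod 479).
Check: 71² = 5041 ≡ 251 (mod 479). The two roots are 71 and 408.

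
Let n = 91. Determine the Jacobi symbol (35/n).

Reciprocity: 35 ≡ 3 and 91 ≡ 3 (mod 4), so (35/91) = −(91/35).
Reduce top mod 35: now compute (21/35).
Reciprocity: 21 ≡ 1 and 35 ≡ 3 (mod 4), so (21/35) = +(35/21).
Reduce top mod 21: now compute (14/21).
Pull out 2: since 21 ≡ 5 (mod 8), (2/21) = -1.
Reciprocity: 7 ≡ 3 and 21 ≡ 1 (mod 4), so (7/21) = +(21/7).
Reduce top mod 7: now compute (0/7).
Top reduces to 0: gcd > 1, so the symbol is 0.

0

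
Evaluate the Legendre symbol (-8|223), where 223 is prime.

-1

Euler's criterion: (-8/223) ≡ 215^111 (mod 223).
215^2 ≡ 64 (mod 223)
215^4 ≡ 82 (mod 223)
215^8 ≡ 34 (mod 223)
215^16 ≡ 41 (mod 223)
215^32 ≡ 120 (mod 223)
215^64 ≡ 128 (mod 223)
215^111 = 215^(64+32+8+4+2+1) ≡ 222 (mod 223).
Result is 222 ≡ −1, so (-8/223) = −1.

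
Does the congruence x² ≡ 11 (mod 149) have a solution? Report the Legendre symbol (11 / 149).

-1

Reciprocity: 11 ≡ 3 and 149 ≡ 1 (mod 4), so (11/149) = +(149/11).
Reduce top mod 11: now compute (6/11).
Pull out 2: since 11 ≡ 3 (mod 8), (2/11) = -1.
Reciprocity: 3 ≡ 3 and 11 ≡ 3 (mod 4), so (3/11) = −(11/3).
Reduce top mod 3: now compute (2/3).
Pull out 2: since 3 ≡ 3 (mod 8), (2/3) = -1.
Reached (1/3) = 1. Collecting the sign flips along the way, the symbol is -1.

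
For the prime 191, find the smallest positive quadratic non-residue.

7

(2/191) = +1, so 2 is a residue.
(3/191) = +1, so 3 is a residue.
(4/191) = +1, so 4 is a residue.
(5/191) = +1, so 5 is a residue.
(6/191) = +1, so 6 is a residue.
(7/191) = −1, so 7 is the smallest positive non-residue mod 191.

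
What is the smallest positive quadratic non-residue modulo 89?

(2/89) = +1, so 2 is a residue.
(3/89) = −1, so 3 is the smallest positive non-residue mod 89.

3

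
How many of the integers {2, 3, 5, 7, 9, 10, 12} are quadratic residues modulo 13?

(2/13) = -1 → non-residue.
(3/13) = +1 → QR.
(5/13) = -1 → non-residue.
(7/13) = -1 → non-residue.
(9/13) = +1 → QR.
(10/13) = +1 → QR.
(12/13) = +1 → QR.
Total quadratic residues among the 7: 4.

4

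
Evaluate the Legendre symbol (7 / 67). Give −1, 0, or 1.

-1

Reciprocity: 7 ≡ 3 and 67 ≡ 3 (mod 4), so (7/67) = −(67/7).
Reduce top mod 7: now compute (4/7).
Pull out 2^2: since 7 ≡ 7 (mod 8), (2/7) = +1, so (2/7)^2 = +1.
Reached (1/7) = 1. Collecting the sign flips along the way, the symbol is -1.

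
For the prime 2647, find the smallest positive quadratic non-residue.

(2/2647) = +1, so 2 is a residue.
(3/2647) = −1, so 3 is the smallest positive non-residue mod 2647.

3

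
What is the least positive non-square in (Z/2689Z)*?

13

(2/2689) = +1, so 2 is a residue.
(3/2689) = +1, so 3 is a residue.
(4/2689) = +1, so 4 is a residue.
(5/2689) = +1, so 5 is a residue.
(6/2689) = +1, so 6 is a residue.
(7/2689) = +1, so 7 is a residue.
(8/2689) = +1, so 8 is a residue.
(9/2689) = +1, so 9 is a residue.
(10/2689) = +1, so 10 is a residue.
(11/2689) = +1, so 11 is a residue.
(12/2689) = +1, so 12 is a residue.
(13/2689) = −1, so 13 is the smallest positive non-residue mod 2689.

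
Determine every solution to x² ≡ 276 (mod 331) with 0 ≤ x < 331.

40, 291

Since 331 ≡ 3 (mod 4), a square root of 276 is 276^((331+1)/4) = 276^83 mod 331.
Repeated squaring: 276^2≡46, 276^4≡130, 276^8≡19, 276^16≡30, 276^32≡238, 276^64≡43 (mod 331).
276^83 = 276^(64+16+2+1) ≡ 291 (mod 331).
Check: 291² = 84681 ≡ 276 (mod 331). The two roots are 40 and 291.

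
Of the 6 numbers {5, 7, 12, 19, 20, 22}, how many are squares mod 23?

1

(5/23) = -1 → non-residue.
(7/23) = -1 → non-residue.
(12/23) = +1 → QR.
(19/23) = -1 → non-residue.
(20/23) = -1 → non-residue.
(22/23) = -1 → non-residue.
Total quadratic residues among the 6: 1.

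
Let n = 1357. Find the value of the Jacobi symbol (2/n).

Pull out 2: since 1357 ≡ 5 (mod 8), (2/1357) = -1.
Reached (1/1357) = 1. Collecting the sign flips along the way, the symbol is -1.

-1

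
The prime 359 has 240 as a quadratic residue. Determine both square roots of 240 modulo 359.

Since 359 ≡ 3 (mod 4), a square root of 240 is 240^((359+1)/4) = 240^90 mod 359.
Repeated squaring: 240^2≡160, 240^4≡111, 240^8≡115, 240^16≡301, 240^32≡133, 240^64≡98 (mod 359).
240^90 = 240^(64+16+8+2) ≡ 75 (mod 359).
Check: 75² = 5625 ≡ 240 (mod 359). The two roots are 75 and 284.

75, 284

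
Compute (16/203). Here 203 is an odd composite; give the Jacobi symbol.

1

Pull out 2^4: since 203 ≡ 3 (mod 8), (2/203) = -1, so (2/203)^4 = +1.
Reached (1/203) = 1. Collecting the sign flips along the way, the symbol is +1.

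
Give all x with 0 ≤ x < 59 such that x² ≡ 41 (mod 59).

10, 49

Since 59 ≡ 3 (mod 4), a square root of 41 is 41^((59+1)/4) = 41^15 mod 59.
Repeated squaring: 41^2≡29, 41^4≡15, 41^8≡48 (mod 59).
41^15 = 41^(8+4+2+1) ≡ 49 (mod 59).
Check: 49² = 2401 ≡ 41 (mod 59). The two roots are 10 and 49.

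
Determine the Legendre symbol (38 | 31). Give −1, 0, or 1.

Euler's criterion: (38/31) ≡ 7^15 (mod 31).
7^2 ≡ 18 (mod 31)
7^4 ≡ 14 (mod 31)
7^8 ≡ 10 (mod 31)
7^15 = 7^(8+4+2+1) ≡ 1 (mod 31).
Result is 1, so (38/31) = 1.

1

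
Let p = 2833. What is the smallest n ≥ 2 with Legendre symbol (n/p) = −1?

(2/2833) = +1, so 2 is a residue.
(3/2833) = +1, so 3 is a residue.
(4/2833) = +1, so 4 is a residue.
(5/2833) = −1, so 5 is the smallest positive non-residue mod 2833.

5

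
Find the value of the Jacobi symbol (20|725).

0

Pull out 2^2: since 725 ≡ 5 (mod 8), (2/725) = -1, so (2/725)^2 = +1.
Reciprocity: 5 ≡ 1 and 725 ≡ 1 (mod 4), so (5/725) = +(725/5).
Reduce top mod 5: now compute (0/5).
Top reduces to 0: gcd > 1, so the symbol is 0.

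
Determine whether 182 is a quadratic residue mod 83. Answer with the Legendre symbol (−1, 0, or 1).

Euler's criterion: (182/83) ≡ 16^41 (mod 83).
16^2 ≡ 7 (mod 83)
16^4 ≡ 49 (mod 83)
16^8 ≡ 77 (mod 83)
16^16 ≡ 36 (mod 83)
16^32 ≡ 51 (mod 83)
16^41 = 16^(32+8+1) ≡ 1 (mod 83).
Result is 1, so (182/83) = 1.

1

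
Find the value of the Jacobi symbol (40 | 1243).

1

Pull out 2^3: since 1243 ≡ 3 (mod 8), (2/1243) = -1, so (2/1243)^3 = -1.
Reciprocity: 5 ≡ 1 and 1243 ≡ 3 (mod 4), so (5/1243) = +(1243/5).
Reduce top mod 5: now compute (3/5).
Reciprocity: 3 ≡ 3 and 5 ≡ 1 (mod 4), so (3/5) = +(5/3).
Reduce top mod 3: now compute (2/3).
Pull out 2: since 3 ≡ 3 (mod 8), (2/3) = -1.
Reached (1/3) = 1. Collecting the sign flips along the way, the symbol is +1.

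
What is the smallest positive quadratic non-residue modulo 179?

2

(2/179) = −1, so 2 is the smallest positive non-residue mod 179.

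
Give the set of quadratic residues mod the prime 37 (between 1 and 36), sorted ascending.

Square k = 1,…,18 (k and 37−k give the same square):
1²=1, 2²=4, 3²=9, 4²=16, 5²=25, 6²=36, 7²≡12, 8²≡27, 9²≡7, 10²≡26, 11²≡10, 12²≡33, 13²≡21, 14²≡11, 15²≡3, 16²≡34, 17²≡30, 18²≡28 (mod 37).
So the quadratic residues mod 37 are {1, 3, 4, 7, 9, 10, 11, 12, 16, 21, 25, 26, 27, 28, 30, 33, 34, 36}.

1, 3, 4, 7, 9, 10, 11, 12, 16, 21, 25, 26, 27, 28, 30, 33, 34, 36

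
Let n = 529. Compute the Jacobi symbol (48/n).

Pull out 2^4: since 529 ≡ 1 (mod 8), (2/529) = +1, so (2/529)^4 = +1.
Reciprocity: 3 ≡ 3 and 529 ≡ 1 (mod 4), so (3/529) = +(529/3).
Reduce top mod 3: now compute (1/3).
Reached (1/3) = 1. Collecting the sign flips along the way, the symbol is +1.

1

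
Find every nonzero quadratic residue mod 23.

Square k = 1,…,11 (k and 23−k give the same square):
1²=1, 2²=4, 3²=9, 4²=16, 5²≡2, 6²≡13, 7²≡3, 8²≡18, 9²≡12, 10²≡8, 11²≡6 (mod 23).
So the quadratic residues mod 23 are {1, 2, 3, 4, 6, 8, 9, 12, 13, 16, 18}.

1 2 3 4 6 8 9 12 13 16 18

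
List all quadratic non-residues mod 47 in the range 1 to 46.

Square k = 1,…,23 (k and 47−k give the same square):
1²=1, 2²=4, 3²=9, 4²=16, 5²=25, 6²=36, 7²≡2, 8²≡17, 9²≡34, 10²≡6, 11²≡27, 12²≡3, 13²≡28, 14²≡8, 15²≡37, 16²≡21, 17²≡7, 18²≡42, 19²≡32, 20²≡24, 21²≡18, 22²≡14, 23²≡12 (mod 47).
The residues are {1, 2, 3, 4, 6, 7, 8, 9, 12, 14, 16, 17, 18, 21, 24, 25, 27, 28, 32, 34, 36, 37, 42}; the non-residues are the remaining 23 nonzero classes.

5, 10, 11, 13, 15, 19, 20, 22, 23, 26, 29, 30, 31, 33, 35, 38, 39, 40, 41, 43, 44, 45, 46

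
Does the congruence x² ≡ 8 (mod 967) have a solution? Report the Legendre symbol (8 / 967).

Pull out 2^3: since 967 ≡ 7 (mod 8), (2/967) = +1, so (2/967)^3 = +1.
Reached (1/967) = 1. Collecting the sign flips along the way, the symbol is +1.

1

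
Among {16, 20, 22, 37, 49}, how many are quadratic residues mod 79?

4

(16/79) = +1 → QR.
(20/79) = +1 → QR.
(22/79) = +1 → QR.
(37/79) = -1 → non-residue.
(49/79) = +1 → QR.
Total quadratic residues among the 5: 4.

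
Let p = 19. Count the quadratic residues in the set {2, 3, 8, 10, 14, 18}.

0

(2/19) = -1 → non-residue.
(3/19) = -1 → non-residue.
(8/19) = -1 → non-residue.
(10/19) = -1 → non-residue.
(14/19) = -1 → non-residue.
(18/19) = -1 → non-residue.
Total quadratic residues among the 6: 0.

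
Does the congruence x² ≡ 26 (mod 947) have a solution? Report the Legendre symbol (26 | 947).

1

Euler's criterion: (26/947) ≡ 26^473 (mod 947).
26^2 ≡ 676 (mod 947)
26^4 ≡ 522 (mod 947)
26^8 ≡ 695 (mod 947)
26^16 ≡ 55 (mod 947)
26^32 ≡ 184 (mod 947)
26^64 ≡ 711 (mod 947)
26^128 ≡ 770 (mod 947)
26^256 ≡ 78 (mod 947)
26^473 = 26^(256+128+64+16+8+1) ≡ 1 (mod 947).
Result is 1, so (26/947) = 1.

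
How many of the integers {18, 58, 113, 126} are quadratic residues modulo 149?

1

(18/149) = -1 → non-residue.
(58/149) = -1 → non-residue.
(113/149) = +1 → QR.
(126/149) = -1 → non-residue.
Total quadratic residues among the 4: 1.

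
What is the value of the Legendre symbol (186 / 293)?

Euler's criterion: (186/293) ≡ 186^146 (mod 293).
186^2 ≡ 22 (mod 293)
186^4 ≡ 191 (mod 293)
186^8 ≡ 149 (mod 293)
186^16 ≡ 226 (mod 293)
186^32 ≡ 94 (mod 293)
186^64 ≡ 46 (mod 293)
186^128 ≡ 65 (mod 293)
186^146 = 186^(128+16+2) ≡ 1 (mod 293).
Result is 1, so (186/293) = 1.

1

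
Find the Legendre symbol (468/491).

1

Euler's criterion: (468/491) ≡ 468^245 (mod 491).
468^2 ≡ 38 (mod 491)
468^4 ≡ 462 (mod 491)
468^8 ≡ 350 (mod 491)
468^16 ≡ 241 (mod 491)
468^32 ≡ 143 (mod 491)
468^64 ≡ 318 (mod 491)
468^128 ≡ 469 (mod 491)
468^245 = 468^(128+64+32+16+4+1) ≡ 1 (mod 491).
Result is 1, so (468/491) = 1.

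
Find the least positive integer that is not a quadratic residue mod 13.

(2/13) = −1, so 2 is the smallest positive non-residue mod 13.

2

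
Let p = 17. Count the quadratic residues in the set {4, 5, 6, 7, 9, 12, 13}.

(4/17) = +1 → QR.
(5/17) = -1 → non-residue.
(6/17) = -1 → non-residue.
(7/17) = -1 → non-residue.
(9/17) = +1 → QR.
(12/17) = -1 → non-residue.
(13/17) = +1 → QR.
Total quadratic residues among the 7: 3.

3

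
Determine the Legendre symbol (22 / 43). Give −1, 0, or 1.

-1

Pull out 2: since 43 ≡ 3 (mod 8), (2/43) = -1.
Reciprocity: 11 ≡ 3 and 43 ≡ 3 (mod 4), so (11/43) = −(43/11).
Reduce top mod 11: now compute (10/11).
Pull out 2: since 11 ≡ 3 (mod 8), (2/11) = -1.
Reciprocity: 5 ≡ 1 and 11 ≡ 3 (mod 4), so (5/11) = +(11/5).
Reduce top mod 5: now compute (1/5).
Reached (1/5) = 1. Collecting the sign flips along the way, the symbol is -1.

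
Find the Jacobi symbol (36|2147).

1

Pull out 2^2: since 2147 ≡ 3 (mod 8), (2/2147) = -1, so (2/2147)^2 = +1.
Reciprocity: 9 ≡ 1 and 2147 ≡ 3 (mod 4), so (9/2147) = +(2147/9).
Reduce top mod 9: now compute (5/9).
Reciprocity: 5 ≡ 1 and 9 ≡ 1 (mod 4), so (5/9) = +(9/5).
Reduce top mod 5: now compute (4/5).
Pull out 2^2: since 5 ≡ 5 (mod 8), (2/5) = -1, so (2/5)^2 = +1.
Reached (1/5) = 1. Collecting the sign flips along the way, the symbol is +1.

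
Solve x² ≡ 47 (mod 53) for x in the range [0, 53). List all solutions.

10, 43

53 ≡ 1 (mod 4), so we find a root by search.
Trying successive values, 10² = 100 ≡ 47 (mod 53). The other root is 53 − 10 = 43.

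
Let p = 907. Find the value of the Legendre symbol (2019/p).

-1

First reduce: 2019 ≡ 205 (mod 907).
Reciprocity: 205 ≡ 1 and 907 ≡ 3 (mod 4), so (205/907) = +(907/205).
Reduce top mod 205: now compute (87/205).
Reciprocity: 87 ≡ 3 and 205 ≡ 1 (mod 4), so (87/205) = +(205/87).
Reduce top mod 87: now compute (31/87).
Reciprocity: 31 ≡ 3 and 87 ≡ 3 (mod 4), so (31/87) = −(87/31).
Reduce top mod 31: now compute (25/31).
Reciprocity: 25 ≡ 1 and 31 ≡ 3 (mod 4), so (25/31) = +(31/25).
Reduce top mod 25: now compute (6/25).
Pull out 2: since 25 ≡ 1 (mod 8), (2/25) = +1.
Reciprocity: 3 ≡ 3 and 25 ≡ 1 (mod 4), so (3/25) = +(25/3).
Reduce top mod 3: now compute (1/3).
Reached (1/3) = 1. Collecting the sign flips along the way, the symbol is -1.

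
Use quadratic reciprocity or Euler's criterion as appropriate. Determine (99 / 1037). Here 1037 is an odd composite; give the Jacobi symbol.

1

Reciprocity: 99 ≡ 3 and 1037 ≡ 1 (mod 4), so (99/1037) = +(1037/99).
Reduce top mod 99: now compute (47/99).
Reciprocity: 47 ≡ 3 and 99 ≡ 3 (mod 4), so (47/99) = −(99/47).
Reduce top mod 47: now compute (5/47).
Reciprocity: 5 ≡ 1 and 47 ≡ 3 (mod 4), so (5/47) = +(47/5).
Reduce top mod 5: now compute (2/5).
Pull out 2: since 5 ≡ 5 (mod 8), (2/5) = -1.
Reached (1/5) = 1. Collecting the sign flips along the way, the symbol is +1.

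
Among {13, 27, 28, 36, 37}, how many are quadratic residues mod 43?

2

(13/43) = +1 → QR.
(27/43) = -1 → non-residue.
(28/43) = -1 → non-residue.
(36/43) = +1 → QR.
(37/43) = -1 → non-residue.
Total quadratic residues among the 5: 2.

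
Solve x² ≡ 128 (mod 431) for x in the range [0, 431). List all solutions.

211, 220

Since 431 ≡ 3 (mod 4), a square root of 128 is 128^((431+1)/4) = 128^108 mod 431.
Repeated squaring: 128^2≡6, 128^4≡36, 128^8≡3, 128^16≡9, 128^32≡81, 128^64≡96 (mod 431).
128^108 = 128^(64+32+8+4) ≡ 220 (mod 431).
Check: 220² = 48400 ≡ 128 (mod 431). The two roots are 211 and 220.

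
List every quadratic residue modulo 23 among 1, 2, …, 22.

Square k = 1,…,11 (k and 23−k give the same square):
1²=1, 2²=4, 3²=9, 4²=16, 5²≡2, 6²≡13, 7²≡3, 8²≡18, 9²≡12, 10²≡8, 11²≡6 (mod 23).
So the quadratic residues mod 23 are {1, 2, 3, 4, 6, 8, 9, 12, 13, 16, 18}.

1, 2, 3, 4, 6, 8, 9, 12, 13, 16, 18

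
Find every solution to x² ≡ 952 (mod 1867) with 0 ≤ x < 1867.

Since 1867 ≡ 3 (mod 4), a square root of 952 is 952^((1867+1)/4) = 952^467 mod 1867.
Repeated squaring: 952^2≡809, 952^4≡1031, 952^8≡638, 952^16≡38, 952^32≡1444, 952^64≡1564, 952^128≡326, 952^256≡1724 (mod 1867).
952^467 = 952^(256+128+64+16+2+1) ≡ 885 (mod 1867).
Check: 885² = 783225 ≡ 952 (mod 1867). The two roots are 885 and 982.

885, 982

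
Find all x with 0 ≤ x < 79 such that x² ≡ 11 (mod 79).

Since 79 ≡ 3 (mod 4), a square root of 11 is 11^((79+1)/4) = 11^20 mod 79.
Repeated squaring: 11^2≡42, 11^4≡26, 11^8≡44, 11^16≡40 (mod 79).
11^20 = 11^(16+4) ≡ 13 (mod 79).
Check: 13² = 169 ≡ 11 (mod 79). The two roots are 13 and 66.

13, 66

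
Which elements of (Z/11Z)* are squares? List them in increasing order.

Square k = 1,…,5 (k and 11−k give the same square):
1²=1, 2²=4, 3²=9, 4²≡5, 5²≡3 (mod 11).
So the quadratic residues mod 11 are {1, 3, 4, 5, 9}.

1, 3, 4, 5, 9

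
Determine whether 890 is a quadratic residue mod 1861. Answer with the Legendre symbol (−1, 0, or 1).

-1

Pull out 2: since 1861 ≡ 5 (mod 8), (2/1861) = -1.
Reciprocity: 445 ≡ 1 and 1861 ≡ 1 (mod 4), so (445/1861) = +(1861/445).
Reduce top mod 445: now compute (81/445).
Reciprocity: 81 ≡ 1 and 445 ≡ 1 (mod 4), so (81/445) = +(445/81).
Reduce top mod 81: now compute (40/81).
Pull out 2^3: since 81 ≡ 1 (mod 8), (2/81) = +1, so (2/81)^3 = +1.
Reciprocity: 5 ≡ 1 and 81 ≡ 1 (mod 4), so (5/81) = +(81/5).
Reduce top mod 5: now compute (1/5).
Reached (1/5) = 1. Collecting the sign flips along the way, the symbol is -1.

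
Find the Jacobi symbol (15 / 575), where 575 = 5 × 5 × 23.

0

Reciprocity: 15 ≡ 3 and 575 ≡ 3 (mod 4), so (15/575) = −(575/15).
Reduce top mod 15: now compute (5/15).
Reciprocity: 5 ≡ 1 and 15 ≡ 3 (mod 4), so (5/15) = +(15/5).
Reduce top mod 5: now compute (0/5).
Top reduces to 0: gcd > 1, so the symbol is 0.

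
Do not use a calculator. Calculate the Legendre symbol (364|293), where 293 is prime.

1

First reduce: 364 ≡ 71 (mod 293).
Reciprocity: 71 ≡ 3 and 293 ≡ 1 (mod 4), so (71/293) = +(293/71).
Reduce top mod 71: now compute (9/71).
Reciprocity: 9 ≡ 1 and 71 ≡ 3 (mod 4), so (9/71) = +(71/9).
Reduce top mod 9: now compute (8/9).
Pull out 2^3: since 9 ≡ 1 (mod 8), (2/9) = +1, so (2/9)^3 = +1.
Reached (1/9) = 1. Collecting the sign flips along the way, the symbol is +1.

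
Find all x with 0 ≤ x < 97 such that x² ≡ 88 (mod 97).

97 ≡ 1 (mod 4), so we find a root by search.
Trying successive values, 31² = 961 ≡ 88 (mod 97). The other root is 97 − 31 = 66.

31, 66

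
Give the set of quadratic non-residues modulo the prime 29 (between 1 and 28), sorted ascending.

2,3,8,10,11,12,14,15,17,18,19,21,26,27

Square k = 1,…,14 (k and 29−k give the same square):
1²=1, 2²=4, 3²=9, 4²=16, 5²=25, 6²≡7, 7²≡20, 8²≡6, 9²≡23, 10²≡13, 11²≡5, 12²≡28, 13²≡24, 14²≡22 (mod 29).
The residues are {1, 4, 5, 6, 7, 9, 13, 16, 20, 22, 23, 24, 25, 28}; the non-residues are the remaining 14 nonzero classes.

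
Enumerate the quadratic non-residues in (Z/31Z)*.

Square k = 1,…,15 (k and 31−k give the same square):
1²=1, 2²=4, 3²=9, 4²=16, 5²=25, 6²≡5, 7²≡18, 8²≡2, 9²≡19, 10²≡7, 11²≡28, 12²≡20, 13²≡14, 14²≡10, 15²≡8 (mod 31).
The residues are {1, 2, 4, 5, 7, 8, 9, 10, 14, 16, 18, 19, 20, 25, 28}; the non-residues are the remaining 15 nonzero classes.

3,6,11,12,13,15,17,21,22,23,24,26,27,29,30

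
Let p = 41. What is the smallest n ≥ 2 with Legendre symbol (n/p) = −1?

3

(2/41) = +1, so 2 is a residue.
(3/41) = −1, so 3 is the smallest positive non-residue mod 41.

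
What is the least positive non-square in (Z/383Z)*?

5

(2/383) = +1, so 2 is a residue.
(3/383) = +1, so 3 is a residue.
(4/383) = +1, so 4 is a residue.
(5/383) = −1, so 5 is the smallest positive non-residue mod 383.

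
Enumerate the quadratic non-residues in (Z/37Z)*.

2, 5, 6, 8, 13, 14, 15, 17, 18, 19, 20, 22, 23, 24, 29, 31, 32, 35

Square k = 1,…,18 (k and 37−k give the same square):
1²=1, 2²=4, 3²=9, 4²=16, 5²=25, 6²=36, 7²≡12, 8²≡27, 9²≡7, 10²≡26, 11²≡10, 12²≡33, 13²≡21, 14²≡11, 15²≡3, 16²≡34, 17²≡30, 18²≡28 (mod 37).
The residues are {1, 3, 4, 7, 9, 10, 11, 12, 16, 21, 25, 26, 27, 28, 30, 33, 34, 36}; the non-residues are the remaining 18 nonzero classes.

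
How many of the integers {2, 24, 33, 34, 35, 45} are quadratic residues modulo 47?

(2/47) = +1 → QR.
(24/47) = +1 → QR.
(33/47) = -1 → non-residue.
(34/47) = +1 → QR.
(35/47) = -1 → non-residue.
(45/47) = -1 → non-residue.
Total quadratic residues among the 6: 3.

3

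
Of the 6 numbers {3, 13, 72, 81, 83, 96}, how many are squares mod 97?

(3/97) = +1 → QR.
(13/97) = -1 → non-residue.
(72/97) = +1 → QR.
(81/97) = +1 → QR.
(83/97) = -1 → non-residue.
(96/97) = +1 → QR.
Total quadratic residues among the 6: 4.

4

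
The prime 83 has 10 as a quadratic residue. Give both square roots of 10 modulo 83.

Since 83 ≡ 3 (mod 4), a square root of 10 is 10^((83+1)/4) = 10^21 mod 83.
Repeated squaring: 10^2≡17, 10^4≡40, 10^8≡23, 10^16≡31 (mod 83).
10^21 = 10^(16+4+1) ≡ 33 (mod 83).
Check: 33² = 1089 ≡ 10 (mod 83). The two roots are 33 and 50.

33, 50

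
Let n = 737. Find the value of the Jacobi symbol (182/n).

1

Pull out 2: since 737 ≡ 1 (mod 8), (2/737) = +1.
Reciprocity: 91 ≡ 3 and 737 ≡ 1 (mod 4), so (91/737) = +(737/91).
Reduce top mod 91: now compute (9/91).
Reciprocity: 9 ≡ 1 and 91 ≡ 3 (mod 4), so (9/91) = +(91/9).
Reduce top mod 9: now compute (1/9).
Reached (1/9) = 1. Collecting the sign flips along the way, the symbol is +1.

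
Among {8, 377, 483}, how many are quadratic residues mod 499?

(8/499) = -1 → non-residue.
(377/499) = -1 → non-residue.
(483/499) = -1 → non-residue.
Total quadratic residues among the 3: 0.

0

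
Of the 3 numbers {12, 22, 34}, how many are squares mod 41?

0

(12/41) = -1 → non-residue.
(22/41) = -1 → non-residue.
(34/41) = -1 → non-residue.
Total quadratic residues among the 3: 0.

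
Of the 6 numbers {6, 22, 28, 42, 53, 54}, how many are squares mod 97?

(6/97) = +1 → QR.
(22/97) = +1 → QR.
(28/97) = -1 → non-residue.
(42/97) = -1 → non-residue.
(53/97) = +1 → QR.
(54/97) = +1 → QR.
Total quadratic residues among the 6: 4.

4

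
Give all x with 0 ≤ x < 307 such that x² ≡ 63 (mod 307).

Since 307 ≡ 3 (mod 4), a square root of 63 is 63^((307+1)/4) = 63^77 mod 307.
Repeated squaring: 63^2≡285, 63^4≡177, 63^8≡15, 63^16≡225, 63^32≡277, 63^64≡286 (mod 307).
63^77 = 63^(64+8+4+1) ≡ 129 (mod 307).
Check: 129² = 16641 ≡ 63 (mod 307). The two roots are 129 and 178.

129, 178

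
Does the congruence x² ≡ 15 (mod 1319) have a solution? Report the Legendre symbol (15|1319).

1

Reciprocity: 15 ≡ 3 and 1319 ≡ 3 (mod 4), so (15/1319) = −(1319/15).
Reduce top mod 15: now compute (14/15).
Pull out 2: since 15 ≡ 7 (mod 8), (2/15) = +1.
Reciprocity: 7 ≡ 3 and 15 ≡ 3 (mod 4), so (7/15) = −(15/7).
Reduce top mod 7: now compute (1/7).
Reached (1/7) = 1. Collecting the sign flips along the way, the symbol is +1.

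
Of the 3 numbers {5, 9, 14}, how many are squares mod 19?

2

(5/19) = +1 → QR.
(9/19) = +1 → QR.
(14/19) = -1 → non-residue.
Total quadratic residues among the 3: 2.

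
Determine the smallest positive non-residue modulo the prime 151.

(2/151) = +1, so 2 is a residue.
(3/151) = −1, so 3 is the smallest positive non-residue mod 151.

3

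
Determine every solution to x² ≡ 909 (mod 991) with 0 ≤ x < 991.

Since 991 ≡ 3 (mod 4), a square root of 909 is 909^((991+1)/4) = 909^248 mod 991.
Repeated squaring: 909^2≡778, 909^4≡774, 909^8≡512, 909^16≡520, 909^32≡848, 909^64≡629, 909^128≡232 (mod 991).
909^248 = 909^(128+64+32+16+8) ≡ 229 (mod 991).
Check: 229² = 52441 ≡ 909 (mod 991). The two roots are 229 and 762.

229, 762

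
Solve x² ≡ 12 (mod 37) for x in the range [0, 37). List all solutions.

7, 30

37 ≡ 1 (mod 4), so we find a root by search.
Trying successive values, 7² = 49 ≡ 12 (mod 37). The other root is 37 − 7 = 30.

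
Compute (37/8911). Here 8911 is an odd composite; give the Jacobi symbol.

-1

Reciprocity: 37 ≡ 1 and 8911 ≡ 3 (mod 4), so (37/8911) = +(8911/37).
Reduce top mod 37: now compute (31/37).
Reciprocity: 31 ≡ 3 and 37 ≡ 1 (mod 4), so (31/37) = +(37/31).
Reduce top mod 31: now compute (6/31).
Pull out 2: since 31 ≡ 7 (mod 8), (2/31) = +1.
Reciprocity: 3 ≡ 3 and 31 ≡ 3 (mod 4), so (3/31) = −(31/3).
Reduce top mod 3: now compute (1/3).
Reached (1/3) = 1. Collecting the sign flips along the way, the symbol is -1.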